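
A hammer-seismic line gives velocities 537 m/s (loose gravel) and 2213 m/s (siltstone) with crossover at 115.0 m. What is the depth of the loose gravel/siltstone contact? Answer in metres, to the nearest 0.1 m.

h = (x_cross/2)·√((V₂−V₁)/(V₂+V₁)).
(V₂−V₁)/(V₂+V₁) = (2213−537)/(2213+537) = 0.6095; √ = 0.7807.
h = (115.0/2)·0.7807 = 44.89 m.

44.9 m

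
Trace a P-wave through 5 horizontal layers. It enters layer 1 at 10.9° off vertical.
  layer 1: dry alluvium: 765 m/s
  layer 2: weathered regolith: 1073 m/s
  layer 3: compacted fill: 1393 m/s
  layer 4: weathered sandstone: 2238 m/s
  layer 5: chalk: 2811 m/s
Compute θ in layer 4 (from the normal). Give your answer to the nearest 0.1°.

Snell's law across each interface conserves sin θ / V, so sin θ_4 = V_4·sin θ₁/V₁.
sin θ_4 = 2238 × sin 10.9° / 765 = 0.5532.
θ_4 = 33.59° from the vertical.

33.6°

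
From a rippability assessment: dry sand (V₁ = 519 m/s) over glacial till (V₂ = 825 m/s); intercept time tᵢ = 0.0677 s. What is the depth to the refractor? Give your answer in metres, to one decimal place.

22.6 m

h = tᵢ·V₁·V₂ / (2·√(V₂²−V₁²)).
√(V₂²−V₁²) = √(825² − 519²) = 641.3 m/s.
h = 0.0677 s × 519 × 825 / (2 × 641.3) = 22.60 m.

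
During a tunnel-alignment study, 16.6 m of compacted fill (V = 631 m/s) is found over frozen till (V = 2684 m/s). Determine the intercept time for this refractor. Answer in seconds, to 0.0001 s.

0.0511 s

tᵢ = 2h·√(V₂²−V₁²)/(V₁V₂).
√(V₂²−V₁²) = √(2684²−631²) = 2608.8 m/s.
tᵢ = 2·16.6·2608.8/(631·2684) = 0.05114 s.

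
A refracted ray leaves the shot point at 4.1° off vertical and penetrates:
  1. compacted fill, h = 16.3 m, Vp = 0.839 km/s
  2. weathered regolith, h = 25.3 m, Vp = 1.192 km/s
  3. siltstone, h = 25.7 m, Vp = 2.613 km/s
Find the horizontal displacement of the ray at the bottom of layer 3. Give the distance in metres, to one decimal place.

9.6 m

Ray parameter p = sin 4.1° / 0.839 km/s = 8.5217e-02 s/km.
Layer 1: θ = 4.10°; offset = 16.3·tan 4.10° = 1.168 m.
Layer 2: sin θ = p·1.192 = 0.1016 → θ = 5.83°; offset = 25.3·tan 5.83° = 2.583 m.
Layer 3: sin θ = p·2.613 = 0.2227 → θ = 12.87°; offset = 25.7·tan 12.87° = 5.870 m.
Σ offsets = 9.622 m.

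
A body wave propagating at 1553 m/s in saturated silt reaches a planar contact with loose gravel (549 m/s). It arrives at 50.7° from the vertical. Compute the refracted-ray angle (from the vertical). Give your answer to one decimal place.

sin θ₁/V₁ = sin θ₂/V₂ ⇒ sin θ₂ = 549·sin 50.7°/1553 = 549·0.7738/1553 = 0.2736.
θ₂ = arcsin 0.2736 = 15.88° from the normal.

15.9°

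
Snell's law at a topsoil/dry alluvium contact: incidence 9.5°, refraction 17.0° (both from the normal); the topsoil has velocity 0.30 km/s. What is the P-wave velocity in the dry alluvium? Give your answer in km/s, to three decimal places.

Snell's law: sin 9.5°/V₁ = sin 17.0°/V₂.
V₂ = V₁·sin 17.0°/sin 9.5° = 0.30 × 1.7714 = 0.531 km/s.

0.531 km/s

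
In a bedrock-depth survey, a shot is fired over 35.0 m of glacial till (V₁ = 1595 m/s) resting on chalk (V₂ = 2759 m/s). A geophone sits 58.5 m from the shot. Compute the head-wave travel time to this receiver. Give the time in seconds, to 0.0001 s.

θ_c = arcsin(V₁/V₂) = arcsin(1595/2759) = 35.32°, cos θ_c = 0.8160.
Intercept time tᵢ = 2h cos θ_c / V₁ = 2·35.0·0.8160/1595 = 0.03581 s.
t = x/V₂ + tᵢ = 58.5/2759 + 0.03581 = 0.05701 s.

0.0570 s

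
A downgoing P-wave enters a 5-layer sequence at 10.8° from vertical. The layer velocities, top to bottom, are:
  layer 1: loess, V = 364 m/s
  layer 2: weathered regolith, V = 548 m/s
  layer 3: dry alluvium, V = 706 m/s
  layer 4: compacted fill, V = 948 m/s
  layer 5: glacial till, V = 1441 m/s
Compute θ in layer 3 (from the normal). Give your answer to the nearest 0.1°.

Ray parameter p = sin 10.8° / 364 = 5.1478e-04 s/m.
sin θ_3 = p·V_3 = 5.1478e-04 × 706 = 0.3634.
θ_3 = arcsin 0.3634 = 21.31°.

21.3°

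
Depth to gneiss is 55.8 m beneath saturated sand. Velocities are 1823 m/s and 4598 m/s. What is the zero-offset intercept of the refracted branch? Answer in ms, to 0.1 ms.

56.2 ms

θ_c = arcsin(V₁/V₂) = arcsin(1823/4598) = 23.36°; cos θ_c = 0.9180.
tᵢ = 2h·cos θ_c / V₁ = 2·55.8·0.9180 / 1823 = 0.05620 s.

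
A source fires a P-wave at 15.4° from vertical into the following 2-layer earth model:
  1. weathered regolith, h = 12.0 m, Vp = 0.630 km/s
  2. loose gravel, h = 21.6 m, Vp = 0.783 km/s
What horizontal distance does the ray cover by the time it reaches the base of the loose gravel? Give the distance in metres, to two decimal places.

p = sin θ₁/V₁ = sin 15.4°/0.630 = 4.2152e-01 s/km is conserved through the stack.
Layer 1: θ = 15.40°; offset = 12.0·tan 15.40° = 3.3054 m.
Layer 2: sin θ = p·0.783 = 0.3300 → θ = 19.27°; offset = 21.6·tan 19.27° = 7.5522 m.
Σ offsets = 10.8576 m.

10.86 m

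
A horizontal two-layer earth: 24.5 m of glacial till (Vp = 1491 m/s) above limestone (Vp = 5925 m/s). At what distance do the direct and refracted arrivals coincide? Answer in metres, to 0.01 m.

θ_c = arcsin(1491/5925) = 14.57°, so cos θ_c = 0.9678 and tᵢ = 2h cos θ_c/V₁ = 0.0318 s.
At crossover x/V₁ = x/V₂ + tᵢ ⇒ x = tᵢ/(1/V₁ − 1/V₂) = 0.03181/(6.7069e-04 − 1.6878e-04) = 63.37 m.

63.37 m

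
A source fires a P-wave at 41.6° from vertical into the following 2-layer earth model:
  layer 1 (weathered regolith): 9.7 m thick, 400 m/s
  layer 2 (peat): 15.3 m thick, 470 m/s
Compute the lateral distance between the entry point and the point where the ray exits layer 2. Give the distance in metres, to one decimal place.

Ray parameter p = sin 41.6° / 400 m/s = 1.6598e-03 s/m.
Layer 1: θ = 41.60°; offset = 9.7·tan 41.60° = 8.612 m.
Layer 2: sin θ = p·470 = 0.7801 → θ = 51.27°; offset = 15.3·tan 51.27° = 19.078 m.
Σ offsets = 27.690 m.

27.7 m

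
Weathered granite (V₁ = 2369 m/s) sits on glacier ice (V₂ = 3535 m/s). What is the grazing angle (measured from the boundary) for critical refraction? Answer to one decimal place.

47.9°

Critical incidence: sin θ_c = V₁/V₂ = 2369/3535 = 0.6702.
θ_c = arcsin 0.6702 = 42.08°.
Measured from the interface: 90° − 42.08° = 47.92°.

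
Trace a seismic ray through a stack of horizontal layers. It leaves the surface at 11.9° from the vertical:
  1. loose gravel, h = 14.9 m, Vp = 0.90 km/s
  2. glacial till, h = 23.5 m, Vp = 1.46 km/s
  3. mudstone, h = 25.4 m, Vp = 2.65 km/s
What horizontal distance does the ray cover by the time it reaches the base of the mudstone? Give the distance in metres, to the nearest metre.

31 m

Ray parameter p = sin 11.9° / 0.90 km/s = 2.2912e-01 s/km.
Layer 1: θ = 11.90°; offset = 14.9·tan 11.90° = 3.140 m.
Layer 2: sin θ = p·1.46 = 0.3345 → θ = 19.54°; offset = 23.5·tan 19.54° = 8.341 m.
Layer 3: sin θ = p·2.65 = 0.6072 → θ = 37.38°; offset = 25.4·tan 37.38° = 19.409 m.
Σ offsets = 30.890 m.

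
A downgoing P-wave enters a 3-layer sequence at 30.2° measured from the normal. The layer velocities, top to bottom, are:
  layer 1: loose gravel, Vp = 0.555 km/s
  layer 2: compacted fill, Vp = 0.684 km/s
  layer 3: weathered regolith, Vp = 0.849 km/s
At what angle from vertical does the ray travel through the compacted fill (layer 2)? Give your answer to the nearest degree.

38°

Snell's law across each interface conserves sin θ / V, so sin θ_2 = V_2·sin θ₁/V₁.
sin θ_2 = 0.684 × sin 30.2° / 0.555 = 0.6199.
θ_2 = arcsin 0.6199 = 38.31°.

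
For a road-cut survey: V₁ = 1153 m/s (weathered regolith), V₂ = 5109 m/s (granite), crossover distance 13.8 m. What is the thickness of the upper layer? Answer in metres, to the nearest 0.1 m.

h = (x_cross/2)·√((V₂−V₁)/(V₂+V₁)).
(V₂−V₁)/(V₂+V₁) = (5109−1153)/(5109+1153) = 0.6317; √ = 0.7948.
h = (13.8/2)·0.7948 = 5.48 m.

5.5 m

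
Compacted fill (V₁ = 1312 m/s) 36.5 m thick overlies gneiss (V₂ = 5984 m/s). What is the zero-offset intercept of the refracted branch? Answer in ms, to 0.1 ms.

tᵢ = 2h·√(V₂²−V₁²)/(V₁V₂).
√(V₂²−V₁²) = √(5984²−1312²) = 5838.4 m/s.
tᵢ = 2·36.5·5838.4/(1312·5984) = 0.05429 s.

54.3 ms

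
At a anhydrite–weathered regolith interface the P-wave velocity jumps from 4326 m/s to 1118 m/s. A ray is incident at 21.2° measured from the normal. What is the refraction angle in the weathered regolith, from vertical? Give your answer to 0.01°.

Snell's law: sin θ₂ = (V₂/V₁)·sin θ₁ = (1118/4326)·sin 21.2° = 0.0935.
θ₂ = arcsin 0.0935 = 5.36° from the normal.

5.36°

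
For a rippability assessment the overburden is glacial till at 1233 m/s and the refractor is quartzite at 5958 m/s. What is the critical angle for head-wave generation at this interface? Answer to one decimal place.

11.9°

Critical incidence: sin θ_c = V₁/V₂ = 1233/5958 = 0.2069.
θ_c = arcsin 0.2069 = 11.94°.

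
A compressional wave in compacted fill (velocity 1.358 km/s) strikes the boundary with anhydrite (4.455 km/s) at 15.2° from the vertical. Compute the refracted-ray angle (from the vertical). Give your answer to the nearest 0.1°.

59.3°

sin θ₁/V₁ = sin θ₂/V₂ ⇒ sin θ₂ = 4.455·sin 15.2°/1.358 = 4.455·0.2622/1.358 = 0.8601.
θ₂ = arcsin 0.8601 = 59.33° from the normal.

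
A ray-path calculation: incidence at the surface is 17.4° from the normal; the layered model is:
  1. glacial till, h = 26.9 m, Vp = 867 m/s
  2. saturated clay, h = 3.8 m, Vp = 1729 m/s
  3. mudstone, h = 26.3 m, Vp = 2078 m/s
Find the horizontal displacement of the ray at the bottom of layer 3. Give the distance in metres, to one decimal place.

p = sin θ₁/V₁ = sin 17.4°/867 = 3.4491e-04 s/m is conserved through the stack.
Layer 1: θ = 17.40°; offset = 26.9·tan 17.40° = 8.430 m.
Layer 2: sin θ = p·1729 = 0.5964 → θ = 36.61°; offset = 3.8·tan 36.61° = 2.823 m.
Layer 3: sin θ = p·2078 = 0.7167 → θ = 45.79°; offset = 26.3·tan 45.79° = 27.031 m.
Total horizontal offset = 38.284 m.

38.3 m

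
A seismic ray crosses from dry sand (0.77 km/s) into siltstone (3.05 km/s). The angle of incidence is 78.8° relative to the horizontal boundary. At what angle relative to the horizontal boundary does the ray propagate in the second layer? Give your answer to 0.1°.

39.7°

Convert to the normal: θ₁ = 90° − 78.8° = 11.2°.
Snell's law: sin θ₂ = (V₂/V₁)·sin θ₁ = (3.05/0.77)·sin 11.2° = 0.7694.
θ₂ = sin⁻¹(0.7694) = 50.30° (from vertical).
From the interface: 90° − 50.30° = 39.70°.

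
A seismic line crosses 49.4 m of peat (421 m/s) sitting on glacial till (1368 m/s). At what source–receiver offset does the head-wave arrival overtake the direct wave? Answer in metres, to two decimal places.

135.80 m

x_cross = 2h·√((V₂+V₁)/(V₂−V₁)).
(V₂+V₁)/(V₂−V₁) = (1368+421)/(1368−421) = 1.8891; √ = 1.3745.
x_cross = 2·49.4·1.3745 = 135.80 m.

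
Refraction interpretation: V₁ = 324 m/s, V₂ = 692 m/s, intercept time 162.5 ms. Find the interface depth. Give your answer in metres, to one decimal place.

θ_c = arcsin(324/692) = 27.92°; cos θ_c = 0.8836.
tᵢ = 2h cos θ_c/V₁ ⇒ h = tᵢ·V₁/(2 cos θ_c) = 0.1625·324/(2·0.8836) = 29.79 m.

29.8 m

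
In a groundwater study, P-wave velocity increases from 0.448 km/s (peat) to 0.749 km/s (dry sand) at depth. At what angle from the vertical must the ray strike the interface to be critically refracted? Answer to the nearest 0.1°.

At critical incidence the refracted ray runs along the interface (θ₂ = 90°), so sin θ_c = V₁/V₂.
θ_c = arcsin(0.448/0.749) = arcsin 0.5981 = 36.74°.

36.7°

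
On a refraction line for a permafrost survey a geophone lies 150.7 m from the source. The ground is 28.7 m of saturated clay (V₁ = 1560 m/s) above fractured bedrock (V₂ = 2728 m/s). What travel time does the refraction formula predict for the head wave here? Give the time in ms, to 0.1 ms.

85.4 ms

θ_c = arcsin(V₁/V₂) = arcsin(1560/2728) = 34.88°, cos θ_c = 0.8204.
Intercept time tᵢ = 2h cos θ_c / V₁ = 2·28.7·0.8204/1560 = 0.03019 s.
t = x/V₂ + tᵢ = 150.7/2728 + 0.03019 = 0.08543 s.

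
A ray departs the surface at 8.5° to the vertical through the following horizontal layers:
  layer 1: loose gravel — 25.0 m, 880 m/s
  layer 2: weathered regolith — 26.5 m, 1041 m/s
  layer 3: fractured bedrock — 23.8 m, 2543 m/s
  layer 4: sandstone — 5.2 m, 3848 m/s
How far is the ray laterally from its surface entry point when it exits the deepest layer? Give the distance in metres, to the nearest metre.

Apply Snell's law at each interface; in layer i the horizontal offset is hᵢ·tan θᵢ.
Layer 1: θ = 8.50°; offset = 25.0·tan 8.50° = 3.736 m.
Layer 2: sin θ = 1041·sin 8.5°/880 = 0.1749, θ = 10.07°; offset = 26.5·tan 10.07° = 4.706 m.
Layer 3: sin θ = 2543·sin 8.5°/880 = 0.4271, θ = 25.29°; offset = 23.8·tan 25.29° = 11.243 m.
Layer 4: sin θ = 3848·sin 8.5°/880 = 0.6463, θ = 40.27°; offset = 5.2·tan 40.27° = 4.405 m.
Summing the layer offsets gives 24.090 m.

24 m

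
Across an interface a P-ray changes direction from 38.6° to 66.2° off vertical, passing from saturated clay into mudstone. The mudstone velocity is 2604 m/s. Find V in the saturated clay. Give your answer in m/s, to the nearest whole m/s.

Snell's law: sin 38.6°/V₁ = sin 66.2°/V₂.
V₁ = V₂·sin 38.6°/sin 66.2° = 2604 × 0.6819 = 1775.58 m/s.

1776 m/s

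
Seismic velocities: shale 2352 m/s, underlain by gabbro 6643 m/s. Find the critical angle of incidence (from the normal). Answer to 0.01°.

20.74°

Critical incidence: sin θ_c = V₁/V₂ = 2352/6643 = 0.3541.
θ_c = arcsin 0.3541 = 20.74°.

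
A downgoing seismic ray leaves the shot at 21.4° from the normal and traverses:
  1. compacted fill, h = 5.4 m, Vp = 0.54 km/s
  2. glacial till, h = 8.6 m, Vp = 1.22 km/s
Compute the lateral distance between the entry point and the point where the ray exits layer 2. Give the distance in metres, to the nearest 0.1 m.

Apply Snell's law at each interface; in layer i the horizontal offset is hᵢ·tan θᵢ.
Layer 1: θ = 21.40°; offset = 5.4·tan 21.40° = 2.116 m.
Layer 2: sin θ = 1.22·sin 21.4°/0.54 = 0.8244, θ = 55.52°; offset = 8.6·tan 55.52° = 12.524 m.
Summing the layer offsets gives 14.640 m.

14.6 m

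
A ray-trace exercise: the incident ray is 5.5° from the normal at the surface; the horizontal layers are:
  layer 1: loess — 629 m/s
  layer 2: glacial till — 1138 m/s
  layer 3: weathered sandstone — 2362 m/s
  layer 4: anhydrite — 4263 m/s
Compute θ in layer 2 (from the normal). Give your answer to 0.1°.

Ray parameter p = sin 5.5° / 629 = 1.5238e-04 s/m.
sin θ_2 = p·V_2 = 1.5238e-04 × 1138 = 0.1734.
θ_2 = 9.99° from the vertical.

10.0°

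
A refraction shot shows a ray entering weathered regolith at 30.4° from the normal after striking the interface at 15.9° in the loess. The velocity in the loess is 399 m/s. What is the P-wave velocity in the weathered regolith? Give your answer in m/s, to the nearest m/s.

737 m/s

Snell's law: sin 15.9°/V₁ = sin 30.4°/V₂.
V₂ = V₁·sin 30.4°/sin 15.9° = 399 × 1.8471 = 737.00 m/s.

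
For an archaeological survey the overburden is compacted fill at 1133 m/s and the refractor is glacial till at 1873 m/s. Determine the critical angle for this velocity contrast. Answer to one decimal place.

At critical incidence the refracted ray runs along the interface (θ₂ = 90°), so sin θ_c = V₁/V₂.
θ_c = arcsin(1133/1873) = arcsin 0.6049 = 37.22°.

37.2°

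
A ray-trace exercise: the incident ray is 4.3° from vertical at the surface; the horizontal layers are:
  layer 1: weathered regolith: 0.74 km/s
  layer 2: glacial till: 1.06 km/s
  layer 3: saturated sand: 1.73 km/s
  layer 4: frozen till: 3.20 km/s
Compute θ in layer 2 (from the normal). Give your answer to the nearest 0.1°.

6.2°

Snell's law across each interface conserves sin θ / V, so sin θ_2 = V_2·sin θ₁/V₁.
sin θ_2 = 1.06 × sin 4.3° / 0.74 = 0.1074.
θ_2 = arcsin 0.1074 = 6.17°.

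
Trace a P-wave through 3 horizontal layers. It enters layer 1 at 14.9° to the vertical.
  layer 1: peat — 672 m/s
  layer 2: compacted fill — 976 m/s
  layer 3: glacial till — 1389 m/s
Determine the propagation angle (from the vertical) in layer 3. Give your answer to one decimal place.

Ray parameter p = sin 14.9° / 672 = 3.8264e-04 s/m.
sin θ_3 = p·V_3 = 3.8264e-04 × 1389 = 0.5315.
θ_3 = arcsin 0.5315 = 32.11°.

32.1°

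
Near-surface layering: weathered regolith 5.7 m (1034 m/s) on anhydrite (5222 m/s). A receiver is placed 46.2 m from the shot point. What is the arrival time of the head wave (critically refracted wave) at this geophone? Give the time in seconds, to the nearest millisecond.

0.020 s

θ_c = arcsin(V₁/V₂) = arcsin(1034/5222) = 11.42°, cos θ_c = 0.9802.
Intercept time tᵢ = 2h cos θ_c / V₁ = 2·5.7·0.9802/1034 = 0.01081 s.
t = x/V₂ + tᵢ = 46.2/5222 + 0.01081 = 0.01965 s.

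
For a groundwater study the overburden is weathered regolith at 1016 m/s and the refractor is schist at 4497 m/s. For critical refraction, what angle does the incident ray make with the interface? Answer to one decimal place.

76.9°

Critical incidence: sin θ_c = V₁/V₂ = 1016/4497 = 0.2259.
θ_c = arcsin 0.2259 = 13.06°.
Measured from the interface: 90° − 13.06° = 76.94°.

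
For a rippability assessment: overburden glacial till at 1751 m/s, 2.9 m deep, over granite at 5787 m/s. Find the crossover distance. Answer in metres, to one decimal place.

7.9 m

x_cross = 2h·√((V₂+V₁)/(V₂−V₁)).
(V₂+V₁)/(V₂−V₁) = (5787+1751)/(5787−1751) = 1.8677; √ = 1.3666.
x_cross = 2·2.9·1.3666 = 7.93 m.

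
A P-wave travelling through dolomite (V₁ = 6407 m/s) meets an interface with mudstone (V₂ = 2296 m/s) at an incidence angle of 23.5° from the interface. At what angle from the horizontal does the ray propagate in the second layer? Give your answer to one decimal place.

Angle from the normal: 90° − 23.5° = 66.5°.
Snell's law: sin θ₂ = (V₂/V₁)·sin θ₁ = (2296/6407)·sin 66.5° = 0.3286.
θ₂ = sin⁻¹(0.3286) = 19.19° (from vertical).
From the interface: 90° − 19.19° = 70.81°.

70.8°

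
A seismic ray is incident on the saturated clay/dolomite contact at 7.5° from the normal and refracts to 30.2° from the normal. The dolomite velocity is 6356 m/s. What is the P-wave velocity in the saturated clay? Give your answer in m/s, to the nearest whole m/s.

1649 m/s

Snell's law: sin 7.5°/V₁ = sin 30.2°/V₂.
V₁ = V₂·sin 7.5°/sin 30.2° = 6356 × 0.2595 = 1649.29 m/s.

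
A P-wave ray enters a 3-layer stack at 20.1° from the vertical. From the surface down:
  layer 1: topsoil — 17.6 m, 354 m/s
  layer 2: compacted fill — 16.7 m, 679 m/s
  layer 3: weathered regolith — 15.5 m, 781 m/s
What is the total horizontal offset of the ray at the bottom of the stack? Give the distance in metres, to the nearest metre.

39 m

p = sin θ₁/V₁ = sin 20.1°/354 = 9.7079e-04 s/m is conserved through the stack.
Layer 1: θ = 20.10°; offset = 17.6·tan 20.10° = 6.441 m.
Layer 2: sin θ = p·679 = 0.6592 → θ = 41.24°; offset = 16.7·tan 41.24° = 14.638 m.
Layer 3: sin θ = p·781 = 0.7582 → θ = 49.30°; offset = 15.5·tan 49.30° = 18.023 m.
Total horizontal offset = 39.103 m.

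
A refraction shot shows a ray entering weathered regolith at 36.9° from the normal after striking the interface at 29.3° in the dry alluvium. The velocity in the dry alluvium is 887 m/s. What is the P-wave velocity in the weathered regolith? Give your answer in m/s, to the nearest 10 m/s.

Snell's law: sin 29.3°/V₁ = sin 36.9°/V₂.
V₂ = V₁·sin 36.9°/sin 29.3° = 887 × 1.2269 = 1088.25 m/s.

1090 m/s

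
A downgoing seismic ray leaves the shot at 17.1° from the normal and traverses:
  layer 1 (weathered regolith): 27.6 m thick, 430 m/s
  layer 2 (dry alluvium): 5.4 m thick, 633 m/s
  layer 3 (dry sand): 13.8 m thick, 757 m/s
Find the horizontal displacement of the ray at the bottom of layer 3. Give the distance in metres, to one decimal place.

19.4 m

Apply Snell's law at each interface; in layer i the horizontal offset is hᵢ·tan θᵢ.
Layer 1: θ = 17.10°; offset = 27.6·tan 17.10° = 8.491 m.
Layer 2: sin θ = 633·sin 17.1°/430 = 0.4329, θ = 25.65°; offset = 5.4·tan 25.65° = 2.593 m.
Layer 3: sin θ = 757·sin 17.1°/430 = 0.5176, θ = 31.17°; offset = 13.8·tan 31.17° = 8.349 m.
Summing the layer offsets gives 19.433 m.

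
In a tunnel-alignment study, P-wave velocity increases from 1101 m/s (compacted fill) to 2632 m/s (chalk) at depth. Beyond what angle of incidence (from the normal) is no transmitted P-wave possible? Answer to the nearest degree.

At critical incidence the refracted ray runs along the interface (θ₂ = 90°), so sin θ_c = V₁/V₂.
θ_c = arcsin(1101/2632) = arcsin 0.4183 = 24.73°.

25°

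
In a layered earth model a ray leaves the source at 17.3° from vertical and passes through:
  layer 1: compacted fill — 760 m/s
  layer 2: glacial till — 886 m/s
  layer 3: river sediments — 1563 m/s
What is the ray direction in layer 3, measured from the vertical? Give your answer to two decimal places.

Ray parameter p = sin 17.3° / 760 = 3.9128e-04 s/m.
sin θ_3 = p·V_3 = 3.9128e-04 × 1563 = 0.6116.
θ_3 = 37.70° from the vertical.

37.70°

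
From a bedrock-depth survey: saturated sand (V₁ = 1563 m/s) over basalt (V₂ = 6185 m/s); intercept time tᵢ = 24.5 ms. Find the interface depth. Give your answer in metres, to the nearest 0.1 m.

19.8 m

h = tᵢ·V₁·V₂ / (2·√(V₂²−V₁²)).
√(V₂²−V₁²) = √(6185² − 1563²) = 5984.3 m/s.
h = 0.0245 s × 1563 × 6185 / (2 × 5984.3) = 19.79 m.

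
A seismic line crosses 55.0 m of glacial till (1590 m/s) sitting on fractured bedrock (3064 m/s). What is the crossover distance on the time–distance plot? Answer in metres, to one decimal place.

195.5 m

θ_c = arcsin(1590/3064) = 31.26°, so cos θ_c = 0.8548 and tᵢ = 2h cos θ_c/V₁ = 0.0591 s.
At crossover x/V₁ = x/V₂ + tᵢ ⇒ x = tᵢ/(1/V₁ − 1/V₂) = 0.05914/(6.2893e-04 − 3.2637e-04) = 195.46 m.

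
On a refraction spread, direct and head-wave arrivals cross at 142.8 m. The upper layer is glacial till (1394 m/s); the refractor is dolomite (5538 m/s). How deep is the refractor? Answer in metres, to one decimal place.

55.2 m

x_cross = 2h·√((V₂+V₁)/(V₂−V₁)) → h = x_cross / (2·√((V₂+V₁)/(V₂−V₁))).
√((V₂+V₁)/(V₂−V₁)) = √((5538+1394)/(5538−1394)) = 1.2934.
h = 142.8 / (2·1.2934) = 55.21 m.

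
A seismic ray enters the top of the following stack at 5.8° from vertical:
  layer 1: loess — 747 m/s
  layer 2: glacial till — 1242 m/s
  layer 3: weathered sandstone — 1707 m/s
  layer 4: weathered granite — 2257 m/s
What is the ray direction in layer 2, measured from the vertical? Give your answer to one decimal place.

Ray parameter p = sin 5.8° / 747 = 1.3528e-04 s/m.
sin θ_2 = p·V_2 = 1.3528e-04 × 1242 = 0.1680.
θ_2 = arcsin 0.1680 = 9.67°.

9.7°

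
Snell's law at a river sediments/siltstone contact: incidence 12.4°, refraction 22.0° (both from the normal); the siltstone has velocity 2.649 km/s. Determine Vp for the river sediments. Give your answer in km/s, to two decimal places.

sin 12.4° = 0.2147; sin 22.0° = 0.3746.
V₁ = V₂·(sin θ₁/sin θ₂) = 2.649·(0.2147/0.3746) = 1.52 km/s.

1.52 km/s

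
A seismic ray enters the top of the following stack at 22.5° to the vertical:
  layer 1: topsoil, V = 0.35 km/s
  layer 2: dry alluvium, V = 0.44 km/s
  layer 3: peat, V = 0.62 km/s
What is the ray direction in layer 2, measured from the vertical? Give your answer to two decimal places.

28.76°

Ray parameter p = sin 22.5° / 0.35 = 1.0934e+00 s/km.
sin θ_2 = p·V_2 = 1.0934e+00 × 0.44 = 0.4811.
θ_2 = arcsin 0.4811 = 28.76°.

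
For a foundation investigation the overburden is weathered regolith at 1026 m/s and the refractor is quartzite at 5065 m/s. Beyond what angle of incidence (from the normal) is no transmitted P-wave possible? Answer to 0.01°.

11.69°

Critical incidence: sin θ_c = V₁/V₂ = 1026/5065 = 0.2026.
θ_c = arcsin 0.2026 = 11.69°.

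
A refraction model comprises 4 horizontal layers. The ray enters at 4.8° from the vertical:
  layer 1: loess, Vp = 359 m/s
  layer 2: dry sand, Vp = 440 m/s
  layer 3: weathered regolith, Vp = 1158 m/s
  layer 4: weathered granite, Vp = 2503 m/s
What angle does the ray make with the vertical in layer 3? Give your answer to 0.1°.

15.7°

Ray parameter p = sin 4.8° / 359 = 2.3309e-04 s/m.
sin θ_3 = p·V_3 = 2.3309e-04 × 1158 = 0.2699.
θ_3 = arcsin 0.2699 = 15.66°.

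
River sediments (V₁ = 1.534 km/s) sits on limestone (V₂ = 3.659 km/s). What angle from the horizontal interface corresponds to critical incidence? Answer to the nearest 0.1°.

65.2°

At critical incidence the refracted ray runs along the interface (θ₂ = 90°), so sin θ_c = V₁/V₂.
θ_c = arcsin(1.534/3.659) = arcsin 0.4192 = 24.79°.
Measured from the interface: 90° − 24.79° = 65.21°.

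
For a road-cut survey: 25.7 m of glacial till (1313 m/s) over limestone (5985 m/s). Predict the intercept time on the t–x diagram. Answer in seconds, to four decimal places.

θ_c = arcsin(V₁/V₂) = arcsin(1313/5985) = 12.67°; cos θ_c = 0.9756.
tᵢ = 2h·cos θ_c / V₁ = 2·25.7·0.9756 / 1313 = 0.03819 s.

0.0382 s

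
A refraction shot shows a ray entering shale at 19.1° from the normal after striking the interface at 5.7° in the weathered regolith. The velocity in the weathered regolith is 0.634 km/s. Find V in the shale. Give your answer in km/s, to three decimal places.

sin 5.7° = 0.0993; sin 19.1° = 0.3272.
V₂ = V₁·(sin θ₂/sin θ₁) = 0.634·(0.3272/0.0993) = 2.089 km/s.

2.089 km/s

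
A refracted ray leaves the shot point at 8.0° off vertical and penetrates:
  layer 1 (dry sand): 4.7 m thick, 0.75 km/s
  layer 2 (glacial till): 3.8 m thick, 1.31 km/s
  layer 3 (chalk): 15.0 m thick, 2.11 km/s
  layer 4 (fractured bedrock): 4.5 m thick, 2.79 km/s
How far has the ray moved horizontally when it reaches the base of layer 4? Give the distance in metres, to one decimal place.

10.7 m

Apply Snell's law at each interface; in layer i the horizontal offset is hᵢ·tan θᵢ.
Layer 1: θ = 8.00°; offset = 4.7·tan 8.00° = 0.661 m.
Layer 2: sin θ = 1.31·sin 8.0°/0.75 = 0.2431, θ = 14.07°; offset = 3.8·tan 14.07° = 0.952 m.
Layer 3: sin θ = 2.11·sin 8.0°/0.75 = 0.3915, θ = 23.05°; offset = 15.0·tan 23.05° = 6.383 m.
Layer 4: sin θ = 2.79·sin 8.0°/0.75 = 0.5177, θ = 31.18°; offset = 4.5·tan 31.18° = 2.723 m.
Σ offsets = 10.719 m.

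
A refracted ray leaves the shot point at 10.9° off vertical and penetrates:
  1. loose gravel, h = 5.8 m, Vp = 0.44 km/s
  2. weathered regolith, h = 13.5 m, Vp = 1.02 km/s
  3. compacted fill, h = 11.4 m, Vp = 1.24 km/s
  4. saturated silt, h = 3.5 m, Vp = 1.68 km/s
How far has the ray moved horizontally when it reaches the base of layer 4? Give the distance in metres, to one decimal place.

18.5 m

Apply Snell's law at each interface; in layer i the horizontal offset is hᵢ·tan θᵢ.
Layer 1: θ = 10.90°; offset = 5.8·tan 10.90° = 1.117 m.
Layer 2: sin θ = 1.02·sin 10.9°/0.44 = 0.4384, θ = 26.00°; offset = 13.5·tan 26.00° = 6.584 m.
Layer 3: sin θ = 1.24·sin 10.9°/0.44 = 0.5329, θ = 32.20°; offset = 11.4·tan 32.20° = 7.180 m.
Layer 4: sin θ = 1.68·sin 10.9°/0.44 = 0.7220, θ = 46.22°; offset = 3.5·tan 46.22° = 3.652 m.
Σ offsets = 18.533 m.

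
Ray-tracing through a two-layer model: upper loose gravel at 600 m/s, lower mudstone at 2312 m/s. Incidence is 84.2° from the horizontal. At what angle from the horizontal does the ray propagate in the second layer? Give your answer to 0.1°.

67.1°

Angle from the normal: 90° − 84.2° = 5.8°.
Snell's law: sin θ₂ = (V₂/V₁)·sin θ₁ = (2312/600)·sin 5.8° = 0.3894.
θ₂ = sin⁻¹(0.3894) = 22.92° (from vertical).
From the interface: 90° − 22.92° = 67.08°.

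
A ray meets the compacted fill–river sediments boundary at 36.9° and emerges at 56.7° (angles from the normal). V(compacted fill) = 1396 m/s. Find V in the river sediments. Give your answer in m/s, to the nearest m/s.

sin 36.9° = 0.6004; sin 56.7° = 0.8358.
V₂ = V₁·(sin θ₂/sin θ₁) = 1396·(0.8358/0.6004) = 1943.28 m/s.

1943 m/s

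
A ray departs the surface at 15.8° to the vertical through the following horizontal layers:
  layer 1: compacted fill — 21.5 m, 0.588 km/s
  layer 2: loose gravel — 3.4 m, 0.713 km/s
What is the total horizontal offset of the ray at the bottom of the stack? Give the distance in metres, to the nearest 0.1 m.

7.3 m

Apply Snell's law at each interface; in layer i the horizontal offset is hᵢ·tan θᵢ.
Layer 1: θ = 15.80°; offset = 21.5·tan 15.80° = 6.084 m.
Layer 2: sin θ = 0.713·sin 15.8°/0.588 = 0.3302, θ = 19.28°; offset = 3.4·tan 19.28° = 1.189 m.
Summing the layer offsets gives 7.273 m.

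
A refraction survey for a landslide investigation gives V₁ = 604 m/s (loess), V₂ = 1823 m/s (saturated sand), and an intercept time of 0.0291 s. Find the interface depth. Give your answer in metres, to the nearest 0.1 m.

9.3 m

h = tᵢ·V₁·V₂ / (2·√(V₂²−V₁²)).
√(V₂²−V₁²) = √(1823² − 604²) = 1720.0 m/s.
h = 0.0291 s × 604 × 1823 / (2 × 1720.0) = 9.31 m.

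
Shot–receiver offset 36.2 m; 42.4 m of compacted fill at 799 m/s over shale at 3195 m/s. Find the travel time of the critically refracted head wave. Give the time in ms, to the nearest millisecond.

114 ms

t = x/V₂ + 2h·√(V₂²−V₁²)/(V₁V₂).
√(V₂²−V₁²) = √(3195²−799²) = 3093.5 m/s; delay term = 2·42.4·3093.5/(799·3195) = 0.10276 s.
t = 36.2/3195 + 0.10276 = 0.11409 s.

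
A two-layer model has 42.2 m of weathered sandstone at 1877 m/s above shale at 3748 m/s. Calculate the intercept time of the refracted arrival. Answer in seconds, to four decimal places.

0.0389 s

tᵢ = 2h·√(V₂²−V₁²)/(V₁V₂).
√(V₂²−V₁²) = √(3748²−1877²) = 3244.1 m/s.
tᵢ = 2·42.2·3244.1/(1877·3748) = 0.03892 s.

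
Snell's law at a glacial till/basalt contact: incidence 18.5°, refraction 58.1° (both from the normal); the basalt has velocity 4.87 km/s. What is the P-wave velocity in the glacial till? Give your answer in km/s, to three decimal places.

Snell's law: sin 18.5°/V₁ = sin 58.1°/V₂.
V₁ = V₂·sin 18.5°/sin 58.1° = 4.87 × 0.3738 = 1.820 km/s.

1.820 km/s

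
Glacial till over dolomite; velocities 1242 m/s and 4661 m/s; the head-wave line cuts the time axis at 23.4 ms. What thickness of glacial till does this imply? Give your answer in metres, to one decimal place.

h = tᵢ·V₁·V₂ / (2·√(V₂²−V₁²)).
√(V₂²−V₁²) = √(4661² − 1242²) = 4492.5 m/s.
h = 0.0234 s × 1242 × 4661 / (2 × 4492.5) = 15.08 m.

15.1 m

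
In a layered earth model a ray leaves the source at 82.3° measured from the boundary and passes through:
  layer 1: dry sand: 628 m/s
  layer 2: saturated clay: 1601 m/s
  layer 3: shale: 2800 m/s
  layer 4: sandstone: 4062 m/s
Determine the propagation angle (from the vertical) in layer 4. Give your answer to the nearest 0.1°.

60.1°

From the normal: θ₁ = 90° − 82.3° = 7.7°.
Snell's law across each interface conserves sin θ / V, so sin θ_4 = V_4·sin θ₁/V₁.
sin θ_4 = 4062 × sin 7.7° / 628 = 0.8666.
θ_4 = arcsin 0.8666 = 60.07°.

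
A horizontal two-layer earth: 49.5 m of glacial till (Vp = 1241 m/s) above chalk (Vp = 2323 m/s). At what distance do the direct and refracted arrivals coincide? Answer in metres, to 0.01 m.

179.68 m

θ_c = arcsin(1241/2323) = 32.29°, so cos θ_c = 0.8453 and tᵢ = 2h cos θ_c/V₁ = 0.0674 s.
At crossover x/V₁ = x/V₂ + tᵢ ⇒ x = tᵢ/(1/V₁ − 1/V₂) = 0.06744/(8.0580e-04 − 4.3048e-04) = 179.68 m.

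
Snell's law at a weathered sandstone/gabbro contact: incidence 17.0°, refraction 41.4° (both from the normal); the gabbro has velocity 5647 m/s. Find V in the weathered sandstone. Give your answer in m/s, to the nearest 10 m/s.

2500 m/s

Snell's law: sin 17.0°/V₁ = sin 41.4°/V₂.
V₁ = V₂·sin 17.0°/sin 41.4° = 5647 × 0.4421 = 2496.59 m/s.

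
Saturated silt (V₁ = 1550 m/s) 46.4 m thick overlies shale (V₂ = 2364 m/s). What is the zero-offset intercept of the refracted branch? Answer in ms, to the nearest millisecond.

θ_c = arcsin(V₁/V₂) = arcsin(1550/2364) = 40.97°; cos θ_c = 0.7550.
tᵢ = 2h·cos θ_c / V₁ = 2·46.4·0.7550 / 1550 = 0.04521 s.

45 ms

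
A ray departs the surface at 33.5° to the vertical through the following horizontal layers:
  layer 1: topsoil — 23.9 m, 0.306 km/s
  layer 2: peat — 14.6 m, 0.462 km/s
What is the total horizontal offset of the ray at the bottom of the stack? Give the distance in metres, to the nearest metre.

Ray parameter p = sin 33.5° / 0.306 km/s = 1.8037e+00 s/km.
Layer 1: θ = 33.50°; offset = 23.9·tan 33.50° = 15.819 m.
Layer 2: sin θ = p·0.462 = 0.8333 → θ = 56.44°; offset = 14.6·tan 56.44° = 22.009 m.
Total horizontal offset = 37.828 m.

38 m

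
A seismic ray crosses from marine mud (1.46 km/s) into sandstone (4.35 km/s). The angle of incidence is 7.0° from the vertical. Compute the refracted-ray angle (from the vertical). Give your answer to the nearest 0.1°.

21.3°

sin θ₁/V₁ = sin θ₂/V₂ ⇒ sin θ₂ = 4.35·sin 7.0°/1.46 = 4.35·0.1219/1.46 = 0.3631.
θ₂ = arcsin 0.3631 = 21.29° from the normal.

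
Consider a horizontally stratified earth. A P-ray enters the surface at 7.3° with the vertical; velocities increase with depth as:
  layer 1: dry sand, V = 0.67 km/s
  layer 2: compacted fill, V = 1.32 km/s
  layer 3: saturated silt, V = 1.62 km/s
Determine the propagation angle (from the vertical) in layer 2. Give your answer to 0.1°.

14.5°

Ray parameter p = sin 7.3° / 0.67 = 1.8965e-01 s/km.
sin θ_2 = p·V_2 = 1.8965e-01 × 1.32 = 0.2503.
θ_2 = 14.50° from the vertical.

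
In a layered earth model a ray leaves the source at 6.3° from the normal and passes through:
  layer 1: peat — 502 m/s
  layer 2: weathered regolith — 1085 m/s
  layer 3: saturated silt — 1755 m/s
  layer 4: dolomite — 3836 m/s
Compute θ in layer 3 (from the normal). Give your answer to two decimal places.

Ray parameter p = sin 6.3° / 502 = 2.1859e-04 s/m.
sin θ_3 = p·V_3 = 2.1859e-04 × 1755 = 0.3836.
θ_3 = arcsin 0.3836 = 22.56°.

22.56°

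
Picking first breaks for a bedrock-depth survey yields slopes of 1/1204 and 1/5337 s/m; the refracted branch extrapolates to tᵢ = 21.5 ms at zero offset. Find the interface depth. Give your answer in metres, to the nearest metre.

13 m

h = tᵢ·V₁·V₂ / (2·√(V₂²−V₁²)).
√(V₂²−V₁²) = √(5337² − 1204²) = 5199.4 m/s.
h = 0.0215 s × 1204 × 5337 / (2 × 5199.4) = 13.29 m.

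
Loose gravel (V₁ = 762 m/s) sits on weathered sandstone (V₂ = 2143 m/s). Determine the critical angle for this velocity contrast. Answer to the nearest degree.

Critical incidence: sin θ_c = V₁/V₂ = 762/2143 = 0.3556.
θ_c = arcsin 0.3556 = 20.83°.

21°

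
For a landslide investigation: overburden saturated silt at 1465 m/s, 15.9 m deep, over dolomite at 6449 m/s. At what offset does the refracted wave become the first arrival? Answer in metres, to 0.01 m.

40.07 m

θ_c = arcsin(1465/6449) = 13.13°, so cos θ_c = 0.9739 and tᵢ = 2h cos θ_c/V₁ = 0.0211 s.
At crossover x/V₁ = x/V₂ + tᵢ ⇒ x = tᵢ/(1/V₁ − 1/V₂) = 0.02114/(6.8259e-04 − 1.5506e-04) = 40.07 m.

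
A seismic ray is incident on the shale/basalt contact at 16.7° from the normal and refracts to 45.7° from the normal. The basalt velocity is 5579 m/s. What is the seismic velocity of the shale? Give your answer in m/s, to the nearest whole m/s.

2240 m/s

Snell's law: sin 16.7°/V₁ = sin 45.7°/V₂.
V₁ = V₂·sin 16.7°/sin 45.7° = 5579 × 0.4015 = 2240.05 m/s.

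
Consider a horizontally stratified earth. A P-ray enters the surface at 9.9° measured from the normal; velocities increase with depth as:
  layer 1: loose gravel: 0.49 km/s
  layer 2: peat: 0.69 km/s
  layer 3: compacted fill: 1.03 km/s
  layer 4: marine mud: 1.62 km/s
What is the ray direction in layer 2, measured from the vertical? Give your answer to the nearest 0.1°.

14.0°

Ray parameter p = sin 9.9° / 0.49 = 3.5088e-01 s/km.
sin θ_2 = p·V_2 = 3.5088e-01 × 0.69 = 0.2421.
θ_2 = arcsin 0.2421 = 14.01°.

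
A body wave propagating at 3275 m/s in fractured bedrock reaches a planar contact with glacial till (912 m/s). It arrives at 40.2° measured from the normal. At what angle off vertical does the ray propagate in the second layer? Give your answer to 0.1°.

10.4°

sin θ₁/V₁ = sin θ₂/V₂ ⇒ sin θ₂ = 912·sin 40.2°/3275 = 912·0.6455/3275 = 0.1797.
θ₂ = sin⁻¹(0.1797) = 10.35° (from vertical).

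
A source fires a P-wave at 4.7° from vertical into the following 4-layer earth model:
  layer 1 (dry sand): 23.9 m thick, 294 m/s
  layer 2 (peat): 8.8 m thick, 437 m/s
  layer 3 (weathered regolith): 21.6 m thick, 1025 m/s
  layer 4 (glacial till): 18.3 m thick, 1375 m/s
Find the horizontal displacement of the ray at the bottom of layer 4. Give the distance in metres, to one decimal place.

17.1 m

Apply Snell's law at each interface; in layer i the horizontal offset is hᵢ·tan θᵢ.
Layer 1: θ = 4.70°; offset = 23.9·tan 4.70° = 1.965 m.
Layer 2: sin θ = 437·sin 4.7°/294 = 0.1218, θ = 7.00°; offset = 8.8·tan 7.00° = 1.080 m.
Layer 3: sin θ = 1025·sin 4.7°/294 = 0.2857, θ = 16.60°; offset = 21.6·tan 16.60° = 6.439 m.
Layer 4: sin θ = 1375·sin 4.7°/294 = 0.3832, θ = 22.53°; offset = 18.3·tan 22.53° = 7.592 m.
Σ offsets = 17.076 m.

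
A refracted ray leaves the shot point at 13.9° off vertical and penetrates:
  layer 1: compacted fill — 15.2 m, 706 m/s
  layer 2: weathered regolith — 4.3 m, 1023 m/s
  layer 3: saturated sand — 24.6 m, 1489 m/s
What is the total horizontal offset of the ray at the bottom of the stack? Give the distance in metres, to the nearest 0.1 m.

19.8 m

Ray parameter p = sin 13.9° / 706 m/s = 3.4027e-04 s/m.
Layer 1: θ = 13.90°; offset = 15.2·tan 13.90° = 3.762 m.
Layer 2: sin θ = p·1023 = 0.3481 → θ = 20.37°; offset = 4.3·tan 20.37° = 1.597 m.
Layer 3: sin θ = p·1489 = 0.5067 → θ = 30.44°; offset = 24.6·tan 30.44° = 14.457 m.
Total horizontal offset = 19.815 m.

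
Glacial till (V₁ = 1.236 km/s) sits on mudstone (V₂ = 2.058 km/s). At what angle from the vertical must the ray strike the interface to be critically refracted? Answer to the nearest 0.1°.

At critical incidence the refracted ray runs along the interface (θ₂ = 90°), so sin θ_c = V₁/V₂.
θ_c = arcsin(1.236/2.058) = arcsin 0.6006 = 36.91°.

36.9°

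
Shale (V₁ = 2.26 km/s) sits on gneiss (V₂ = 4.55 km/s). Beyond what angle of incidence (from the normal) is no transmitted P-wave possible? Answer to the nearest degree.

30°

Critical incidence: sin θ_c = V₁/V₂ = 2.26/4.55 = 0.4967.
θ_c = arcsin 0.4967 = 29.78°.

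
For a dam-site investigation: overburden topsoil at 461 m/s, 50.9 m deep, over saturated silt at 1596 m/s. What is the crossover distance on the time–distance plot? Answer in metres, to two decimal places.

137.05 m

x_cross = 2h·√((V₂+V₁)/(V₂−V₁)).
(V₂+V₁)/(V₂−V₁) = (1596+461)/(1596−461) = 1.8123; √ = 1.3462.
x_cross = 2·50.9·1.3462 = 137.05 m.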